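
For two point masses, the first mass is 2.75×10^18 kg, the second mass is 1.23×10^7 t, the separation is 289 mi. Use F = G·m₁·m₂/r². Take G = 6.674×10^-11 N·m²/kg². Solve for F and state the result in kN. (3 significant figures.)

10400 kN

From Newton's law of gravitation: F = Gm₁m₂/r².
m₁ = 2.75×10^18 kg; m₂ = 1.23×10^7 t = 1.230×10^10 kg; r = 289 mi = 4.651×10^5 m; G = 6.674×10^-11 N·m²/kg².
F = 1.044×10^7 N
1.044×10^7 N × (1 kN / 1000 N) = 10436 kN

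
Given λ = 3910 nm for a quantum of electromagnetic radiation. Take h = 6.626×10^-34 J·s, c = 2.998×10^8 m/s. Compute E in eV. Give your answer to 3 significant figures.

E is given directly by: E = hc/λ.
λ = 3910 nm = 3.910×10^-6 m; h = 6.626×10^-34 J·s; c = 2.998×10^8 m/s.
E = 5.080×10^-20 J  (the unit combination reduces to kg·m²/s² = J)
5.080×10^-20 J × (1 eV / 1.602×10^-19 J) = 0.3171 eV

0.317 eV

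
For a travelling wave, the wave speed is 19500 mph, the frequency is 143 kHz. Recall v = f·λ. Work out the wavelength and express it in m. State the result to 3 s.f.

0.0610 m

Rearranging: λ = v/f.
v = 19500 mph = 8717 m/s; f = 143 kHz = 1.430×10^5 Hz.
λ = 0.06096 m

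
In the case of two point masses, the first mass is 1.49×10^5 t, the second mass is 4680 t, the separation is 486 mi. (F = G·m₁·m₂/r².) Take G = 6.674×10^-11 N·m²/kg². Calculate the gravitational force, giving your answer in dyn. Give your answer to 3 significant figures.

From Newton's law of gravitation: F = Gm₁m₂/r².
m₁ = 1.49×10^5 t = 1.490×10^8 kg; m₂ = 4680 t = 4.680×10^6 kg; r = 486 mi = 7.821×10^5 m; G = 6.674×10^-11 N·m²/kg².
F = 7.608×10^-8 N
7.608×10^-8 N × (1 dyn / 1.000×10^-5 N) = 0.007608 dyn

0.00761 dyn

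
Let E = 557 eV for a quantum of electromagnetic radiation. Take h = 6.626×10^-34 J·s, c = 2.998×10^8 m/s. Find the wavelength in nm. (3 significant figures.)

Rearranging E = h·c/λ for λ: λ = hc/E.
E = 557 eV = 8.924×10^-17 J; h = 6.626×10^-34 J·s; c = 2.998×10^8 m/s.
λ = 2.226×10^-9 m
2.226×10^-9 m × (1 nm / 1.000×10^-9 m) = 2.226 nm

2.23 nm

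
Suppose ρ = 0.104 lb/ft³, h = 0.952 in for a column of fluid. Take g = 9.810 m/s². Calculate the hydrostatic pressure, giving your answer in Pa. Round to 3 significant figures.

P is given directly by: P = ρgh.
ρ = 0.104 lb/ft³ = 1.666 kg/m³; h = 0.952 in = 0.02418 m; g = 9.810 m/s².
P = 0.3952 Pa

0.395 Pa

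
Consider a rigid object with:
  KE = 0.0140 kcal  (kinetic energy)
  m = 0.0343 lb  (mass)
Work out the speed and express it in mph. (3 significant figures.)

194 mph

Solving KE = ½mv² for v: v = √(2·KE/m).
KE = 0.0140 kcal = 58.58 J; m = 0.0343 lb = 0.01556 kg.
v = 86.78 m/s
86.78 m/s × (1 mph / 0.4470 m/s) = 194.1 mph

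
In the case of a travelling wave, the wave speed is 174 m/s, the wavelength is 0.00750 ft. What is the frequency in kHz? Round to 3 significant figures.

76.1 kHz

Rearranging v = f·λ for f: f = v/λ.
v = 174 m/s; λ = 0.00750 ft = 0.002286 m.
f = 76115 Hz
76115 Hz × (1 kHz / 1000 Hz) = 76.12 kHz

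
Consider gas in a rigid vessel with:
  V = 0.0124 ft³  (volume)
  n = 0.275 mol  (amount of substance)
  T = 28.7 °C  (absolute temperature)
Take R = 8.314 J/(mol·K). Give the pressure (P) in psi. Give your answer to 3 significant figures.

From the ideal-gas law: P = nRT/V.
V = 0.0124 ft³ = 3.511×10^-4 m³; n = 0.275 mol; T = 28.7 °C = 301.8 K; R = 8.314 J/(mol·K).
P = 1.965×10^6 Pa  (the unit combination reduces to kg/(m·s²) = Pa)
1.965×10^6 Pa × (1 psi / 6895 Pa) = 285.1 psi

285 psi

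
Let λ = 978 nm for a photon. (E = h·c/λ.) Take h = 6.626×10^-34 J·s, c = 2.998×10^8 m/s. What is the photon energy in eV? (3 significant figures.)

1.27 eV

Directly: E = hc/λ.
λ = 978 nm = 9.780×10^-7 m; h = 6.626×10^-34 J·s; c = 2.998×10^8 m/s.
E = 2.031×10^-19 J
2.031×10^-19 J × (1 eV / 1.602×10^-19 J) = 1.268 eV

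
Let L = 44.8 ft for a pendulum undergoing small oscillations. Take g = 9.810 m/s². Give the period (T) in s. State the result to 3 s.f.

7.41 s

Directly: T = 2π√(L/g).
L = 44.8 ft = 13.66 m; g = 9.810 m/s².
T = 7.413 s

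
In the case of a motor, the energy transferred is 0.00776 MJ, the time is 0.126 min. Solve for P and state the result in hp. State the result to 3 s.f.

P is given directly by: P = W/t.
W = 0.00776 MJ = 7760 J; t = 0.126 min = 7.560 s.
P = 1026 W  (the unit combination reduces to kg·m²/s³ = W)
1026 W × (1 hp / 745.7 W) = 1.376 hp

1.38 hp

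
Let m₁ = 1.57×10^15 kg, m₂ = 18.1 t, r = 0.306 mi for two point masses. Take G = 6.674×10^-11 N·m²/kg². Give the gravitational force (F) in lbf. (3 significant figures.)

1760 lbf

From Newton's law of gravitation: F = Gm₁m₂/r².
m₁ = 1.57×10^15 kg; m₂ = 18.1 t = 18100 kg; r = 0.306 mi = 492.5 m; G = 6.674×10^-11 N·m²/kg².
F = 7820 N
7820 N × (1 lbf / 4.448 N) = 1758 lbf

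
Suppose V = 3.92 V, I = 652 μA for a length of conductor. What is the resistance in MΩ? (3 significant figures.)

From Ohm's law: R = V/I.
V = 3.92 V; I = 652 μA = 6.520×10^-4 A.
R = 6012 Ω
6012 Ω × (1 MΩ / 1.000×10^6 Ω) = 0.006012 MΩ

0.00601 MΩ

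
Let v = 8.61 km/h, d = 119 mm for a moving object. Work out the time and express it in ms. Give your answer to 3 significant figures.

49.8 ms

Rearranging v = d/t for t: t = d/v.
v = 8.61 km/h = 2.392 m/s; d = 119 mm = 0.1190 m.
t = 0.04976 s
0.04976 s × (1 ms / 0.001000 s) = 49.76 ms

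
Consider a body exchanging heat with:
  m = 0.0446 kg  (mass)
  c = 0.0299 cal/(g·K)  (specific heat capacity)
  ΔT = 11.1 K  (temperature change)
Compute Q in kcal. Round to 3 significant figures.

Directly: Q = mcΔT.
m = 0.0446 kg; c = 0.0299 cal/(g·K) = 125.1 J/(kg·K); ΔT = 11.1 K.
Q = 61.93 J
61.93 J × (1 kcal / 4184 J) = 0.01480 kcal

0.0148 kcal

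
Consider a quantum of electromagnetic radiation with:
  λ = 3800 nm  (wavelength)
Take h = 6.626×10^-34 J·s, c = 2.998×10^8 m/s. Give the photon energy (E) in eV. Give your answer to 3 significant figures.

0.326 eV

E is given directly by: E = hc/λ.
λ = 3800 nm = 3.800×10^-6 m; h = 6.626×10^-34 J·s; c = 2.998×10^8 m/s.
E = 5.228×10^-20 J
5.228×10^-20 J × (1 eV / 1.602×10^-19 J) = 0.3263 eV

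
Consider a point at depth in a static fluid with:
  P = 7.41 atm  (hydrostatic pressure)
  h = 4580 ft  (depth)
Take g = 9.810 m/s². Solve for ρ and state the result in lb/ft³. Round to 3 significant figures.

Rearranging P = ρ·g·h for ρ: ρ = P/(g·h).
P = 7.41 atm = 7.508×10^5 Pa; h = 4580 ft = 1396 m; g = 9.810 m/s².
ρ = 54.83 kg/m³
54.83 kg/m³ × (1 lb/ft³ / 16.02 kg/m³) = 3.423 lb/ft³

3.42 lb/ft³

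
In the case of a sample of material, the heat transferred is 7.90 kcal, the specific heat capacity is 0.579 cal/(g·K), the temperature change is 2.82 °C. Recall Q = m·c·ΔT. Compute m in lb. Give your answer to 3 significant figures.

Rearranging Q = m·c·ΔT for m: m = Q/(c·ΔT).
Q = 7.90 kcal = 33054 J; c = 0.579 cal/(g·K) = 2423 J/(kg·K); ΔT = 2.82 °C = 2.820 K.
m = 4.838 kg
4.838 kg × (1 lb / 0.4536 kg) = 10.67 lb

10.7 lb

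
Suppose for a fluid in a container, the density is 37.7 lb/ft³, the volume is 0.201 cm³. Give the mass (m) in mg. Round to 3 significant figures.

121 mg

Solving ρ = m/V for m: m = ρV.
ρ = 37.7 lb/ft³ = 603.9 kg/m³; V = 0.201 cm³ = 2.010×10^-7 m³.
m = 1.214×10^-4 kg
1.214×10^-4 kg × (1 mg / 1.000×10^-6 kg) = 121.4 mg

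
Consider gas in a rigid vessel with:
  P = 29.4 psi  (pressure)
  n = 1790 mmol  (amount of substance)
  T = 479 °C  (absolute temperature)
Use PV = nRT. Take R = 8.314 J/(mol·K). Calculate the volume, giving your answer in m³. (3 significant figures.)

Solving PV = nRT for V: V = nRT/P.
P = 29.4 psi = 2.027×10^5 Pa; n = 1790 mmol = 1.790 mol; T = 479 °C = 752.1 K; R = 8.314 J/(mol·K).
V = 0.05522 m³

0.0552 m³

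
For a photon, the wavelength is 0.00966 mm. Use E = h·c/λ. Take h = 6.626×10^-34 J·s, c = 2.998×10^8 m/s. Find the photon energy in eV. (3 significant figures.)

0.128 eV

E is given directly by: E = hc/λ.
λ = 0.00966 mm = 9.660×10^-6 m; h = 6.626×10^-34 J·s; c = 2.998×10^8 m/s.
E = 2.056×10^-20 J
2.056×10^-20 J × (1 eV / 1.602×10^-19 J) = 0.1283 eV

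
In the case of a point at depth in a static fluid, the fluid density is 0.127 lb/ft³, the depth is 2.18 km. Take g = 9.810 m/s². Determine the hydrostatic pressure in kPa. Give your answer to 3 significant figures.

P is given directly by: P = ρgh.
ρ = 0.127 lb/ft³ = 2.034 kg/m³; h = 2.18 km = 2180 m; g = 9.810 m/s².
P = 43506 Pa
43506 Pa × (1 kPa / 1000 Pa) = 43.51 kPa

43.5 kPa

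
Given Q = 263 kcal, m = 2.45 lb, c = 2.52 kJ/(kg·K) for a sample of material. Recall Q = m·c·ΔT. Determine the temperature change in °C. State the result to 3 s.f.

393 °C

Solving Q = m·c·ΔT for ΔT: ΔT = Q/(m·c).
Q = 263 kcal = 1.100×10^6 J; m = 2.45 lb = 1.111 kg; c = 2.52 kJ/(kg·K) = 2520 J/(kg·K).
ΔT = 392.9 K
Since 1 °C = 1 K, 392.9 °C.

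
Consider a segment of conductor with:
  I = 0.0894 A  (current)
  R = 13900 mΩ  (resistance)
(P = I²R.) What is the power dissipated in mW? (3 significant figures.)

Directly: P = I²R.
I = 0.0894 A; R = 13900 mΩ = 13.90 Ω.
P = 0.1111 W
0.1111 W × (1 mW / 0.001000 W) = 111.1 mW

111 mW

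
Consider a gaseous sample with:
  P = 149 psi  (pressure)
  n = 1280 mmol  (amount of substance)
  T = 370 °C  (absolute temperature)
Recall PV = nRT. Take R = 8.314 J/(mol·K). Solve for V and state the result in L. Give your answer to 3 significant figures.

6.66 L

Rearranging PV = nRT for V: V = nRT/P.
P = 149 psi = 1.027×10^6 Pa; n = 1280 mmol = 1.280 mol; T = 370 °C = 643.1 K; R = 8.314 J/(mol·K).
V = 0.006662 m³
0.006662 m³ × (1 L / 0.001000 m³) = 6.662 L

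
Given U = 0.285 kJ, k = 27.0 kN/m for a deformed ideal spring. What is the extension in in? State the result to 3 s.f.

5.72 in

Solving U = ½k·x² for x: x = √(2U/k).
U = 0.285 kJ = 285.0 J; k = 27.0 kN/m = 27000 N/m.
x = 0.1453 m
0.1453 m × (1 in / 0.02540 m) = 5.720 in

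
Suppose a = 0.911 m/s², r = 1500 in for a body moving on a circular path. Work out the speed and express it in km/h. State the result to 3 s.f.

21.2 km/h

Rearranging: v = √(a·r).
a = 0.911 m/s²; r = 1500 in = 38.10 m.
v = 5.891 m/s
5.891 m/s × (1 km/h / 0.2778 m/s) = 21.21 km/h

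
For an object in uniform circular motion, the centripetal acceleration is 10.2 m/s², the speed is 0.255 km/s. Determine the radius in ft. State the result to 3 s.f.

20900 ft

Solving a = v²/r for r: r = v²/a.
a = 10.2 m/s²; v = 0.255 km/s = 255.0 m/s.
r = 6375 m
6375 m × (1 ft / 0.3048 m) = 20915 ft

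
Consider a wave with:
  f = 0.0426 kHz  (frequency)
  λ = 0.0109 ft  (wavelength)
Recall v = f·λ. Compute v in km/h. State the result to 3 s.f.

Directly: v = fλ.
f = 0.0426 kHz = 42.60 Hz; λ = 0.0109 ft = 0.003322 m.
v = 0.1415 m/s
0.1415 m/s × (1 km/h / 0.2778 m/s) = 0.5095 km/h

0.510 km/h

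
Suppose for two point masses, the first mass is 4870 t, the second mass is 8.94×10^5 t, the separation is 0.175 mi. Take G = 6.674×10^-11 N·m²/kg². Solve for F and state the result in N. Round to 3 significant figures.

3.66 N

F is given directly by: F = Gm₁m₂/r².
m₁ = 4870 t = 4.870×10^6 kg; m₂ = 8.94×10^5 t = 8.940×10^8 kg; r = 0.175 mi = 281.6 m; G = 6.674×10^-11 N·m²/kg².
F = 3.663 N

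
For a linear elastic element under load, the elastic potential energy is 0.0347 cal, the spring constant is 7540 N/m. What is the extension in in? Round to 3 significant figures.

Solving U = ½k·x² for x: x = √(2U/k).
U = 0.0347 cal = 0.1452 J; k = 7540 N/m.
x = 0.006206 m
0.006206 m × (1 in / 0.02540 m) = 0.2443 in

0.244 in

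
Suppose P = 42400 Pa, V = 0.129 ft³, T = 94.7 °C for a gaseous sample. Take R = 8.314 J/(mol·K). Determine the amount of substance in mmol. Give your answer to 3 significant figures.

From the ideal-gas law: n = PV/(RT).
P = 42400 Pa; V = 0.129 ft³ = 0.003653 m³; T = 94.7 °C = 367.8 K; R = 8.314 J/(mol·K).
n = 0.05064 mol
0.05064 mol × (1 mmol / 0.001000 mol) = 50.64 mmol

50.6 mmol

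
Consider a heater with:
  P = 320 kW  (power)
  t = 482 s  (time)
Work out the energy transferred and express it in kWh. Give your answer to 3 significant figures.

42.8 kWh

Rearranging: W = P·t.
P = 320 kW = 3.200×10^5 W; t = 482 s.
W = 1.542×10^8 J  (the unit combination reduces to kg·m²/s² = J)
1.542×10^8 J × (1 kWh / 3.600×10^6 J) = 42.84 kWh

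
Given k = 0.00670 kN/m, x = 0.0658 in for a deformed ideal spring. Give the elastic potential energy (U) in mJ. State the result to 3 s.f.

0.00936 mJ

U is given directly by: U = ½kx².
k = 0.00670 kN/m = 6.700 N/m; x = 0.0658 in = 0.001671 m.
U = 9.358×10^-6 J
9.358×10^-6 J × (1 mJ / 0.001000 J) = 0.009358 mJ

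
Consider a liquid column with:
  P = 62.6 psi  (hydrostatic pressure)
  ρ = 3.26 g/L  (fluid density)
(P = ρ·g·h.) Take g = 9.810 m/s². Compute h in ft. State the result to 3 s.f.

44300 ft

Solving P = ρ·g·h for h: h = P/(ρ·g).
P = 62.6 psi = 4.316×10^5 Pa; ρ = 3.26 g/L = 3.260 kg/m³; g = 9.810 m/s².
h = 13496 m
13496 m × (1 ft / 0.3048 m) = 44278 ft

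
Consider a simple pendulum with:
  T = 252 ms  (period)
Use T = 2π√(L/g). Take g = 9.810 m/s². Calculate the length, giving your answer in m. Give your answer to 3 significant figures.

0.0158 m

Rearranging: L = g·(T/2π)².
T = 252 ms = 0.2520 s; g = 9.810 m/s².
L = 0.01578 m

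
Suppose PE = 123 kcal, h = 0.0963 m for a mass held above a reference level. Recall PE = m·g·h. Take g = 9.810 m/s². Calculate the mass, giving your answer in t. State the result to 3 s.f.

Rearranging: m = PE/(g·h).
PE = 123 kcal = 5.146×10^5 J; h = 0.0963 m; g = 9.810 m/s².
m = 5.448×10^5 kg
5.448×10^5 kg × (1 t / 1000 kg) = 544.8 t

545 t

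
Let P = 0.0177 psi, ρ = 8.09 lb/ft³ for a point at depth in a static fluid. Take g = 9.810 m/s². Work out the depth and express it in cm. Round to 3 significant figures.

9.60 cm

Rearranging P = ρ·g·h for h: h = P/(ρ·g).
P = 0.0177 psi = 122.0 Pa; ρ = 8.09 lb/ft³ = 129.6 kg/m³; g = 9.810 m/s².
h = 0.09600 m
0.09600 m × (1 cm / 0.01000 m) = 9.600 cm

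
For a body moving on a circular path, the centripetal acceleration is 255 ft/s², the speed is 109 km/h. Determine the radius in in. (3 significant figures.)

Solving a = v²/r for r: r = v²/a.
a = 255 ft/s² = 77.72 m/s²; v = 109 km/h = 30.28 m/s.
r = 11.79 m
11.79 m × (1 in / 0.02540 m) = 464.4 in

464 in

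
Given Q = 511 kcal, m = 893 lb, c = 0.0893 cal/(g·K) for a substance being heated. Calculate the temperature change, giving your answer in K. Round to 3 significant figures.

14.1 K

Solving Q = m·c·ΔT for ΔT: ΔT = Q/(m·c).
Q = 511 kcal = 2.138×10^6 J; m = 893 lb = 405.1 kg; c = 0.0893 cal/(g·K) = 373.6 J/(kg·K).
ΔT = 14.13 K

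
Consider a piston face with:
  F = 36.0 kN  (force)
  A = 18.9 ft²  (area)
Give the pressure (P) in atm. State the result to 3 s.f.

0.202 atm

P is given directly by: P = F/A.
F = 36.0 kN = 36000 N; A = 18.9 ft² = 1.756 m².
P = 20503 Pa
20503 Pa × (1 atm / 1.013×10^5 Pa) = 0.2023 atm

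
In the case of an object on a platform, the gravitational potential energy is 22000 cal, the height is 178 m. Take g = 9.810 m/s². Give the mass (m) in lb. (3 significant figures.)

116 lb

Rearranging: m = PE/(g·h).
PE = 22000 cal = 92048 J; h = 178 m; g = 9.810 m/s².
m = 52.71 kg
52.71 kg × (1 lb / 0.4536 kg) = 116.2 lb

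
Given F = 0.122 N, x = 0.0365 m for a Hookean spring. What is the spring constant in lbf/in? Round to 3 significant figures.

From Hooke's law: k = F/x.
F = 0.122 N; x = 0.0365 m.
k = 3.342 N/m
3.342 N/m × (1 lbf/in / 175.1 N/m) = 0.01909 lbf/in

0.0191 lbf/in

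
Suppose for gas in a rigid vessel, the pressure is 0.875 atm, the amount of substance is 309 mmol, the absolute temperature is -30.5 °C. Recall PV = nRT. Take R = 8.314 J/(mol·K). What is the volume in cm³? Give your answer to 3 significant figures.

7030 cm³

Solving PV = nRT for V: V = nRT/P.
P = 0.875 atm = 88659 Pa; n = 309 mmol = 0.3090 mol; T = -30.5 °C = 242.6 K; R = 8.314 J/(mol·K).
V = 0.007031 m³
0.007031 m³ × (1 cm³ / 1.000×10^-6 m³) = 7031 cm³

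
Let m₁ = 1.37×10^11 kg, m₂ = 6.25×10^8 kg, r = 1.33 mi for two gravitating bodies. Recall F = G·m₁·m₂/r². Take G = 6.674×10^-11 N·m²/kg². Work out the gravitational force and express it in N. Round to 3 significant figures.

From Newton's law of gravitation: F = Gm₁m₂/r².
m₁ = 1.37×10^11 kg; m₂ = 6.25×10^8 kg; r = 1.33 mi = 2140 m; G = 6.674×10^-11 N·m²/kg².
F = 1247 N  (the unit combination reduces to kg·m/s² = N)

1250 N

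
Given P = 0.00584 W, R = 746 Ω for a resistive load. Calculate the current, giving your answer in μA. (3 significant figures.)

2800 μA

Rearranging: I = √(P/R).
P = 0.00584 W; R = 746 Ω.
I = 0.002798 A
0.002798 A × (1 μA / 1.000×10^-6 A) = 2798 μA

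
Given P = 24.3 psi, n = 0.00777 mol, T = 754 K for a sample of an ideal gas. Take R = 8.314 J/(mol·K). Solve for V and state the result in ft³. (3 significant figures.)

Solving PV = nRT for V: V = nRT/P.
P = 24.3 psi = 1.675×10^5 Pa; n = 0.00777 mol; T = 754 K; R = 8.314 J/(mol·K).
V = 2.907×10^-4 m³
2.907×10^-4 m³ × (1 ft³ / 0.02832 m³) = 0.01027 ft³

0.0103 ft³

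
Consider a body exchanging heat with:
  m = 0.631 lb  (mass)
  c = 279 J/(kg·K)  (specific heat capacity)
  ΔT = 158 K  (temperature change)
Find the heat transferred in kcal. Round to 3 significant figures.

3.02 kcal

Q is given directly by: Q = mcΔT.
m = 0.631 lb = 0.2862 kg; c = 279 J/(kg·K); ΔT = 158 K.
Q = 12617 J  (the unit combination reduces to kg·m²/s² = J)
12617 J × (1 kcal / 4184 J) = 3.016 kcal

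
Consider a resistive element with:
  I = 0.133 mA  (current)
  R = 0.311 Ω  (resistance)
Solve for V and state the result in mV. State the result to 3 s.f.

0.0414 mV

V is given directly by: V = IR.
I = 0.133 mA = 1.330×10^-4 A; R = 0.311 Ω.
V = 4.136×10^-5 V
4.136×10^-5 V × (1 mV / 0.001000 V) = 0.04136 mV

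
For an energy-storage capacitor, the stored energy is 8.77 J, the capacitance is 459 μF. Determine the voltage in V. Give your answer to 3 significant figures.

195 V

Solving E = ½C·V² for V: V = √(2E/C).
E = 8.77 J; C = 459 μF = 4.590×10^-4 F.
V = 195.5 V  (the unit combination reduces to kg·m²/(A·s³) = V)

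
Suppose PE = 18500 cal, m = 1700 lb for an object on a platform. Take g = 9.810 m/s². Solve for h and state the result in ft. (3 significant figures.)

Rearranging: h = PE/(m·g).
PE = 18500 cal = 77404 J; m = 1700 lb = 771.1 kg; g = 9.810 m/s².
h = 10.23 m
10.23 m × (1 ft / 0.3048 m) = 33.57 ft

33.6 ft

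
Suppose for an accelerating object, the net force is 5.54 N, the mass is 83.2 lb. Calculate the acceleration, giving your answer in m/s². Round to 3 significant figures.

From Newton's second law: a = F/m.
F = 5.54 N; m = 83.2 lb = 37.74 kg.
a = 0.1468 m/s²

0.147 m/s²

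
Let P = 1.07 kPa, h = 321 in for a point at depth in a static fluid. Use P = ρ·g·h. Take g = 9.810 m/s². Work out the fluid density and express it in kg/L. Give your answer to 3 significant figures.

Rearranging: ρ = P/(g·h).
P = 1.07 kPa = 1070 Pa; h = 321 in = 8.153 m; g = 9.810 m/s².
ρ = 13.38 kg/m³
13.38 kg/m³ × (1 kg/L / 1000 kg/m³) = 0.01338 kg/L

0.0134 kg/L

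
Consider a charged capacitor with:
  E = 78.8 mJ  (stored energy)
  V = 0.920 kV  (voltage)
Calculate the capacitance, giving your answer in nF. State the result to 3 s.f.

Rearranging E = ½C·V² for C: C = 2E/V².
E = 78.8 mJ = 0.07880 J; V = 0.920 kV = 920.0 V.
C = 1.862×10^-7 F
1.862×10^-7 F × (1 nF / 1.000×10^-9 F) = 186.2 nF

186 nF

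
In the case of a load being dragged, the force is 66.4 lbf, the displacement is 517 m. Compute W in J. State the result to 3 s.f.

Directly: W = F·d.
F = 66.4 lbf = 295.4 N; d = 517 m.
W = 1.527×10^5 J

1.53×10^5 J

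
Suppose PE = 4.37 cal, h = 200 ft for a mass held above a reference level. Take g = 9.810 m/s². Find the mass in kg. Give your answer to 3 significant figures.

Rearranging: m = PE/(g·h).
PE = 4.37 cal = 18.28 J; h = 200 ft = 60.96 m; g = 9.810 m/s².
m = 0.03057 kg

0.0306 kg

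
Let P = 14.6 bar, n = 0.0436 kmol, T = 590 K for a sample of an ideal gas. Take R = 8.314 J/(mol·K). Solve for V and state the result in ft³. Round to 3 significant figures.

Solving PV = nRT for V: V = nRT/P.
P = 14.6 bar = 1.460×10^6 Pa; n = 0.0436 kmol = 43.60 mol; T = 590 K; R = 8.314 J/(mol·K).
V = 0.1465 m³
0.1465 m³ × (1 ft³ / 0.02832 m³) = 5.173 ft³

5.17 ft³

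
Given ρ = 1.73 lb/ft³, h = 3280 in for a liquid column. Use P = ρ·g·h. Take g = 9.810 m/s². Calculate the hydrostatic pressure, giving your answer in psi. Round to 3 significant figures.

Directly: P = ρgh.
ρ = 1.73 lb/ft³ = 27.71 kg/m³; h = 3280 in = 83.31 m; g = 9.810 m/s².
P = 22649 Pa
22649 Pa × (1 psi / 6895 Pa) = 3.285 psi

3.28 psi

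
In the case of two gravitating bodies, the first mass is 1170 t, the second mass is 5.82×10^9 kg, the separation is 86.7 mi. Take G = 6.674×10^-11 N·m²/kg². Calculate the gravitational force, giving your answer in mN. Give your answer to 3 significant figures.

0.0233 mN

Directly: F = Gm₁m₂/r².
m₁ = 1170 t = 1.170×10^6 kg; m₂ = 5.82×10^9 kg; r = 86.7 mi = 1.395×10^5 m; G = 6.674×10^-11 N·m²/kg².
F = 2.334×10^-5 N
2.334×10^-5 N × (1 mN / 0.001000 N) = 0.02334 mN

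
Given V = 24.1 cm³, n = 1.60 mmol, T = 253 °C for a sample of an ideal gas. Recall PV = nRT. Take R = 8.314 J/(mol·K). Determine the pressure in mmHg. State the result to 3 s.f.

2180 mmHg

From the ideal-gas law: P = nRT/V.
V = 24.1 cm³ = 2.410×10^-5 m³; n = 1.60 mmol = 0.001600 mol; T = 253 °C = 526.1 K; R = 8.314 J/(mol·K).
P = 2.904×10^5 Pa  (the unit combination reduces to kg/(m·s²) = Pa)
2.904×10^5 Pa × (1 mmHg / 133.3 Pa) = 2178 mmHg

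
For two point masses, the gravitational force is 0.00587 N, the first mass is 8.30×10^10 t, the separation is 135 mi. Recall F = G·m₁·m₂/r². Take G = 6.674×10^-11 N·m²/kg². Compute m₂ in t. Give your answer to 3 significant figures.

Rearranging: m₂ = F·r²/(G·m₁).
F = 0.00587 N; m₁ = 8.30×10^10 t = 8.300×10^13 kg; r = 135 mi = 2.173×10^5 m; G = 6.674×10^-11 N·m²/kg².
m₂ = 50019 kg
50019 kg × (1 t / 1000 kg) = 50.02 t

50.0 t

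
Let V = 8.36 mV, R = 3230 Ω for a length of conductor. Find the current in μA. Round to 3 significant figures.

2.59 μA

From Ohm's law: I = V/R.
V = 8.36 mV = 0.008360 V; R = 3230 Ω.
I = 2.588×10^-6 A
2.588×10^-6 A × (1 μA / 1.000×10^-6 A) = 2.588 μA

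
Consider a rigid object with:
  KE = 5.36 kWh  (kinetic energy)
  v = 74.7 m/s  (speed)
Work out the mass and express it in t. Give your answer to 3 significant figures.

Rearranging KE = ½mv² for m: m = 2·KE/v².
KE = 5.36 kWh = 1.930×10^7 J; v = 74.7 m/s.
m = 6916 kg
6916 kg × (1 t / 1000 kg) = 6.916 t

6.92 t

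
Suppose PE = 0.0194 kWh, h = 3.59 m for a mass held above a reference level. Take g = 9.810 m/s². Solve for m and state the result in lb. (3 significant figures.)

4370 lb

Rearranging: m = PE/(g·h).
PE = 0.0194 kWh = 69840 J; h = 3.59 m; g = 9.810 m/s².
m = 1983 kg
1983 kg × (1 lb / 0.4536 kg) = 4372 lb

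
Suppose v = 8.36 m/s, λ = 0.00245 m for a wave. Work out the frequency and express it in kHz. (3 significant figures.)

3.41 kHz

Rearranging v = f·λ for f: f = v/λ.
v = 8.36 m/s; λ = 0.00245 m.
f = 3412 Hz
3412 Hz × (1 kHz / 1000 Hz) = 3.412 kHz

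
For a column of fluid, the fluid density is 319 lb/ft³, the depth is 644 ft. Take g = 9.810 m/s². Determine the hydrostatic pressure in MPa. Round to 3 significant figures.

P is given directly by: P = ρgh.
ρ = 319 lb/ft³ = 5110 kg/m³; h = 644 ft = 196.3 m; g = 9.810 m/s².
P = 9.840×10^6 Pa
9.840×10^6 Pa × (1 MPa / 1.000×10^6 Pa) = 9.840 MPa

9.84 MPa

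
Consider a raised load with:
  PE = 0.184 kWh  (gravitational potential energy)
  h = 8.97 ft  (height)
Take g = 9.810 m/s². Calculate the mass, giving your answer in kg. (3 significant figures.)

Rearranging: m = PE/(g·h).
PE = 0.184 kWh = 6.624×10^5 J; h = 8.97 ft = 2.734 m; g = 9.810 m/s².
m = 24697 kg

24700 kg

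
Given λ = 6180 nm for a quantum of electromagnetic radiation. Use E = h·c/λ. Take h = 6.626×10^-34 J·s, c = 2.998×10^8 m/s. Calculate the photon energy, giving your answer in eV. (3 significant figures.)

0.201 eV

E is given directly by: E = hc/λ.
λ = 6180 nm = 6.180×10^-6 m; h = 6.626×10^-34 J·s; c = 2.998×10^8 m/s.
E = 3.214×10^-20 J
3.214×10^-20 J × (1 eV / 1.602×10^-19 J) = 0.2006 eV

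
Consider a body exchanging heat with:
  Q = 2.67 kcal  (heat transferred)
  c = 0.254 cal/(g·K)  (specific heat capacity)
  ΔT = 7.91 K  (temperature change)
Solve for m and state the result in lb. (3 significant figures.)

Solving Q = m·c·ΔT for m: m = Q/(c·ΔT).
Q = 2.67 kcal = 11171 J; c = 0.254 cal/(g·K) = 1063 J/(kg·K); ΔT = 7.91 K.
m = 1.329 kg
1.329 kg × (1 lb / 0.4536 kg) = 2.930 lb

2.93 lb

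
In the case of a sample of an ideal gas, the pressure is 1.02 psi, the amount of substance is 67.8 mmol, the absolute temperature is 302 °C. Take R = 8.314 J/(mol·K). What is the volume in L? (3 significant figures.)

Solving PV = nRT for V: V = nRT/P.
P = 1.02 psi = 7033 Pa; n = 67.8 mmol = 0.06780 mol; T = 302 °C = 575.1 K; R = 8.314 J/(mol·K).
V = 0.04610 m³
0.04610 m³ × (1 L / 0.001000 m³) = 46.10 L

46.1 L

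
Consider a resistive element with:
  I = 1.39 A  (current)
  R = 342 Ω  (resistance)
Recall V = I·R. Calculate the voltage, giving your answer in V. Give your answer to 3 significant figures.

From Ohm's law: V = IR.
I = 1.39 A; R = 342 Ω.
V = 475.4 V

475 V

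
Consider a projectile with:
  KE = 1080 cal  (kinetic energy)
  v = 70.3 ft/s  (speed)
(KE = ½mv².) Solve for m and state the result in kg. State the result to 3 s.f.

Rearranging: m = 2·KE/v².
KE = 1080 cal = 4519 J; v = 70.3 ft/s = 21.43 m/s.
m = 19.68 kg

19.7 kg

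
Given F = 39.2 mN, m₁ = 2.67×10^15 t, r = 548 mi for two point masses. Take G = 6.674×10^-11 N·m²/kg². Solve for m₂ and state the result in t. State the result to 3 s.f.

0.171 t

From Newton's law of gravitation: m₂ = F·r²/(G·m₁).
F = 39.2 mN = 0.03920 N; m₁ = 2.67×10^15 t = 2.670×10^18 kg; r = 548 mi = 8.819×10^5 m; G = 6.674×10^-11 N·m²/kg².
m₂ = 171.1 kg
171.1 kg × (1 t / 1000 kg) = 0.1711 t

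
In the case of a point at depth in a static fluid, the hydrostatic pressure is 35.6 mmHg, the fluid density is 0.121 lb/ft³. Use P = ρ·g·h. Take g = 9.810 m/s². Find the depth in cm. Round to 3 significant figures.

25000 cm

Rearranging: h = P/(ρ·g).
P = 35.6 mmHg = 4746 Pa; ρ = 0.121 lb/ft³ = 1.938 kg/m³; g = 9.810 m/s².
h = 249.6 m
249.6 m × (1 cm / 0.01000 m) = 24962 cm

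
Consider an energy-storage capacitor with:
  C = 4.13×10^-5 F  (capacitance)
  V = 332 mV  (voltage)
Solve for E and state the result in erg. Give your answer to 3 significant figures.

22.8 erg

E is given directly by: E = ½CV².
C = 4.13×10^-5 F; V = 332 mV = 0.3320 V.
E = 2.276×10^-6 J  (the unit combination reduces to kg·m²/s² = J)
2.276×10^-6 J × (1 erg / 1.000×10^-7 J) = 22.76 erg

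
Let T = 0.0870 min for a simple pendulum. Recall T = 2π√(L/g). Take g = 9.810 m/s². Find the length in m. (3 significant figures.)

Rearranging: L = g·(T/2π)².
T = 0.0870 min = 5.220 s; g = 9.810 m/s².
L = 6.771 m

6.77 m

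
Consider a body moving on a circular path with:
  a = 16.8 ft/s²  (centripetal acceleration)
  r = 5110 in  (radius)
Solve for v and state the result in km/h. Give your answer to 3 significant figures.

92.8 km/h

Solving a = v²/r for v: v = √(a·r).
a = 16.8 ft/s² = 5.121 m/s²; r = 5110 in = 129.8 m.
v = 25.78 m/s
25.78 m/s × (1 km/h / 0.2778 m/s) = 92.81 km/h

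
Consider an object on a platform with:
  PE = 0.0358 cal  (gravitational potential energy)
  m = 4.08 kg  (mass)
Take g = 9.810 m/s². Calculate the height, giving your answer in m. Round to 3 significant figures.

0.00374 m

Rearranging: h = PE/(m·g).
PE = 0.0358 cal = 0.1498 J; m = 4.08 kg; g = 9.810 m/s².
h = 0.003742 m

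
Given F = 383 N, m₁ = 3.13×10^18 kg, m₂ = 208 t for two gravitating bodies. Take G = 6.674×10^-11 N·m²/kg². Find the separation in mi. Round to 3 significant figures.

209 mi

Rearranging: r = √(G·m₁m₂/F).
F = 383 N; m₁ = 3.13×10^18 kg; m₂ = 208 t = 2.080×10^5 kg; G = 6.674×10^-11 N·m²/kg².
r = 3.368×10^5 m
3.368×10^5 m × (1 mi / 1609 m) = 209.3 mi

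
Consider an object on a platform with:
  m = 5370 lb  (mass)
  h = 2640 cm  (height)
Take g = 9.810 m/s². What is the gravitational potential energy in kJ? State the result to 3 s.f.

631 kJ

PE is given directly by: PE = mgh.
m = 5370 lb = 2436 kg; h = 2640 cm = 26.40 m; g = 9.810 m/s².
PE = 6.308×10^5 J  (the unit combination reduces to kg·m²/s² = J)
6.308×10^5 J × (1 kJ / 1000 J) = 630.8 kJ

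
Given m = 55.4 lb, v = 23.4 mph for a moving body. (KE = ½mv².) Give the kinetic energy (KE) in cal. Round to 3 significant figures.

KE is given directly by: KE = ½mv².
m = 55.4 lb = 25.13 kg; v = 23.4 mph = 10.46 m/s.
KE = 1375 J
1375 J × (1 cal / 4.184 J) = 328.6 cal

329 cal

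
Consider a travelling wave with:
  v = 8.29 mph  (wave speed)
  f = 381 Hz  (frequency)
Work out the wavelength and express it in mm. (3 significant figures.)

9.73 mm

Rearranging v = f·λ for λ: λ = v/f.
v = 8.29 mph = 3.706 m/s; f = 381 Hz.
λ = 0.009727 m
0.009727 m × (1 mm / 0.001000 m) = 9.727 mm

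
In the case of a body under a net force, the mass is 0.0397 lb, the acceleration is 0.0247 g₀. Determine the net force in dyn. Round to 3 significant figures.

436 dyn

From Newton's second law: F = m·a.
m = 0.0397 lb = 0.01801 kg; a = 0.0247 g₀ = 0.2422 m/s².
F = 0.004362 N
0.004362 N × (1 dyn / 1.000×10^-5 N) = 436.2 dyn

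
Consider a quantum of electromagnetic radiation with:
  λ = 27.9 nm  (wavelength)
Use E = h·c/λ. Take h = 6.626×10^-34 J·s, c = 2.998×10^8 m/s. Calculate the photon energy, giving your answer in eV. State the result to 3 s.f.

Directly: E = hc/λ.
λ = 27.9 nm = 2.790×10^-8 m; h = 6.626×10^-34 J·s; c = 2.998×10^8 m/s.
E = 7.120×10^-18 J
7.120×10^-18 J × (1 eV / 1.602×10^-19 J) = 44.44 eV

44.4 eV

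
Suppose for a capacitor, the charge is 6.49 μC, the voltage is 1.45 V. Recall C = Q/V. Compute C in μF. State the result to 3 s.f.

C is given directly by: C = Q/V.
Q = 6.49 μC = 6.490×10^-6 C; V = 1.45 V.
C = 4.476×10^-6 F
4.476×10^-6 F × (1 μF / 1.000×10^-6 F) = 4.476 μF

4.48 μF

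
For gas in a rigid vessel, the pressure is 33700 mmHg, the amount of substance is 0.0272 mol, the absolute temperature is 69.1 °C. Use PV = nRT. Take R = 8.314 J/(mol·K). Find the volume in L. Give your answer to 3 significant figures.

0.0172 L

From the ideal-gas law: V = nRT/P.
P = 33700 mmHg = 4.493×10^6 Pa; n = 0.0272 mol; T = 69.1 °C = 342.2 K; R = 8.314 J/(mol·K).
V = 1.723×10^-5 m³
1.723×10^-5 m³ × (1 L / 0.001000 m³) = 0.01723 L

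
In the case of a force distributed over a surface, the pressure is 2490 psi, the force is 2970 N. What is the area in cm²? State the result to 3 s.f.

Rearranging P = F/A for A: A = F/P.
P = 2490 psi = 1.717×10^7 Pa; F = 2970 N.
A = 1.730×10^-4 m²
1.730×10^-4 m² × (1 cm² / 1.000×10^-4 m²) = 1.730 cm²

1.73 cm²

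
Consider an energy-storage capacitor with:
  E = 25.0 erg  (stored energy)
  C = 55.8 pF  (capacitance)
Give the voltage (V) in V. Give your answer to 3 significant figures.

299 V

Rearranging: V = √(2E/C).
E = 25.0 erg = 2.500×10^-6 J; C = 55.8 pF = 5.580×10^-11 F.
V = 299.3 V  (the unit combination reduces to kg·m²/(A·s³) = V)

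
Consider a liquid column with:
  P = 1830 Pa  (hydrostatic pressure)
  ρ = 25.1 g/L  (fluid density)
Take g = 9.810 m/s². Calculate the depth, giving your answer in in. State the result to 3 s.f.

293 in

Rearranging: h = P/(ρ·g).
P = 1830 Pa; ρ = 25.1 g/L = 25.10 kg/m³; g = 9.810 m/s².
h = 7.432 m
7.432 m × (1 in / 0.02540 m) = 292.6 in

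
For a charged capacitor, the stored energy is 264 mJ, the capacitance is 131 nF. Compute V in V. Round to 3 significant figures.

2010 V

Solving E = ½C·V² for V: V = √(2E/C).
E = 264 mJ = 0.2640 J; C = 131 nF = 1.310×10^-7 F.
V = 2008 V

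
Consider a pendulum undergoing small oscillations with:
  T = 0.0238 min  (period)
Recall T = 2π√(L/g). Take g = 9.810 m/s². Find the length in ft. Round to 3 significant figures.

1.66 ft

Solving T = 2π√(L/g) for L: L = g·(T/2π)².
T = 0.0238 min = 1.428 s; g = 9.810 m/s².
L = 0.5067 m
0.5067 m × (1 ft / 0.3048 m) = 1.662 ft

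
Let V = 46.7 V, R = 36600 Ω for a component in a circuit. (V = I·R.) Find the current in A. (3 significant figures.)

0.00128 A

Solving V = I·R for I: I = V/R.
V = 46.7 V; R = 36600 Ω.
I = 0.001276 A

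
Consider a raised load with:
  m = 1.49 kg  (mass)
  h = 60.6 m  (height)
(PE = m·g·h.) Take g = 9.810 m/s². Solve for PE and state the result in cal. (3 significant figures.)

Directly: PE = mgh.
m = 1.49 kg; h = 60.6 m; g = 9.810 m/s².
PE = 885.8 J  (the unit combination reduces to kg·m²/s² = J)
885.8 J × (1 cal / 4.184 J) = 211.7 cal

212 cal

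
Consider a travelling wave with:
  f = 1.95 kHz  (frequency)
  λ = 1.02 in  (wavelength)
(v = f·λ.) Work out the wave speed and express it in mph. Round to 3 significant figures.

113 mph

Directly: v = fλ.
f = 1.95 kHz = 1950 Hz; λ = 1.02 in = 0.02591 m.
v = 50.52 m/s
50.52 m/s × (1 mph / 0.4470 m/s) = 113.0 mph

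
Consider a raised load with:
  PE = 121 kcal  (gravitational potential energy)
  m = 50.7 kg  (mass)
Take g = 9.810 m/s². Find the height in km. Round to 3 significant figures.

1.02 km

Solving PE = m·g·h for h: h = PE/(m·g).
PE = 121 kcal = 5.063×10^5 J; m = 50.7 kg; g = 9.810 m/s².
h = 1018 m
1018 m × (1 km / 1000 m) = 1.018 km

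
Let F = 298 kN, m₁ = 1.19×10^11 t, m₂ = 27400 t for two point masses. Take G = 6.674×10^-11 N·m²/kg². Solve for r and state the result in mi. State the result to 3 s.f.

From Newton's law of gravitation: r = √(G·m₁m₂/F).
F = 298 kN = 2.980×10^5 N; m₁ = 1.19×10^11 t = 1.190×10^14 kg; m₂ = 27400 t = 2.740×10^7 kg; G = 6.674×10^-11 N·m²/kg².
r = 854.5 m
854.5 m × (1 mi / 1609 m) = 0.5310 mi

0.531 mi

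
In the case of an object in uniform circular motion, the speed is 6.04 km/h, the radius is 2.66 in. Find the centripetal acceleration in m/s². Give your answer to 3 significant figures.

41.7 m/s²

a is given directly by: a = v²/r.
v = 6.04 km/h = 1.678 m/s; r = 2.66 in = 0.06756 m.
a = 41.66 m/s²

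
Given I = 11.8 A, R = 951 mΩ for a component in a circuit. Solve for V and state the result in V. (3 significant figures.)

V is given directly by: V = IR.
I = 11.8 A; R = 951 mΩ = 0.9510 Ω.
V = 11.22 V  (the unit combination reduces to kg·m²/(A·s³) = V)

11.2 V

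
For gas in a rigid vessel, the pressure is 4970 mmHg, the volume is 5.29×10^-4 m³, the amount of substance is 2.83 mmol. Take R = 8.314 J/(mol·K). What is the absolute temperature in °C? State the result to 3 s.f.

From the ideal-gas law: T = PV/(nR).
P = 4970 mmHg = 6.626×10^5 Pa; V = 5.29×10^-4 m³; n = 2.83 mmol = 0.002830 mol; R = 8.314 J/(mol·K).
T = 14898 K
14898 K − 273.15 = 14624 °C

14600 °C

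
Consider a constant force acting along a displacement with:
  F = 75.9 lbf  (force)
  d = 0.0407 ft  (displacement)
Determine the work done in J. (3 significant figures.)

4.19 J

Directly: W = F·d.
F = 75.9 lbf = 337.6 N; d = 0.0407 ft = 0.01241 m.
W = 4.188 J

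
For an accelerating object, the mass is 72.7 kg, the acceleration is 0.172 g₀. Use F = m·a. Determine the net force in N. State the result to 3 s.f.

From Newton's second law: F = m·a.
m = 72.7 kg; a = 0.172 g₀ = 1.687 m/s².
F = 122.6 N  (the unit combination reduces to kg·m/s² = N)

123 N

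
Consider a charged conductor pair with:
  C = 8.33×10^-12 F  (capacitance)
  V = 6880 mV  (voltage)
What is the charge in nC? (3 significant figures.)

0.0573 nC

Rearranging: Q = CV.
C = 8.33×10^-12 F; V = 6880 mV = 6.880 V.
Q = 5.731×10^-11 C
5.731×10^-11 C × (1 nC / 1.000×10^-9 C) = 0.05731 nC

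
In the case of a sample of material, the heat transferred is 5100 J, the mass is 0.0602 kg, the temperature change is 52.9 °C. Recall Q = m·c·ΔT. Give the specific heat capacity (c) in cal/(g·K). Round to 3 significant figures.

0.383 cal/(g·K)

Rearranging: c = Q/(m·ΔT).
Q = 5100 J; m = 0.0602 kg; ΔT = 52.9 °C = 52.90 K.
c = 1601 J/(kg·K)
1601 J/(kg·K) × (1 cal/(g·K) / 4184 J/(kg·K)) = 0.3828 cal/(g·K)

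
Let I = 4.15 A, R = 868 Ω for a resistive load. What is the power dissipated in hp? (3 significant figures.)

P is given directly by: P = I²R.
I = 4.15 A; R = 868 Ω.
P = 14949 W  (the unit combination reduces to kg·m²/s³ = W)
14949 W × (1 hp / 745.7 W) = 20.05 hp

20.0 hp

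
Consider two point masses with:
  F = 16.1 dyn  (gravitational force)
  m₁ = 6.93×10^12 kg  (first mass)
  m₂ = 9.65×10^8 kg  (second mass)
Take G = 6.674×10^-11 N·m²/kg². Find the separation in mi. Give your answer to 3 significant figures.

32700 mi

From Newton's law of gravitation: r = √(G·m₁m₂/F).
F = 16.1 dyn = 1.610×10^-4 N; m₁ = 6.93×10^12 kg; m₂ = 9.65×10^8 kg; G = 6.674×10^-11 N·m²/kg².
r = 5.265×10^7 m
5.265×10^7 m × (1 mi / 1609 m) = 32716 mi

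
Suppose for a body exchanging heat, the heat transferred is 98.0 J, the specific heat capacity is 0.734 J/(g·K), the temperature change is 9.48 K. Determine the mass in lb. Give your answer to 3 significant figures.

0.0310 lb

Solving Q = m·c·ΔT for m: m = Q/(c·ΔT).
Q = 98.0 J; c = 0.734 J/(g·K) = 734.0 J/(kg·K); ΔT = 9.48 K.
m = 0.01408 kg
0.01408 kg × (1 lb / 0.4536 kg) = 0.03105 lb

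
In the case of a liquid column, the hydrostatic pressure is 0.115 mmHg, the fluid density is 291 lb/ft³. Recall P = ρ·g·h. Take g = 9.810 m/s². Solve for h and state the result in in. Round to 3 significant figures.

Solving P = ρ·g·h for h: h = P/(ρ·g).
P = 0.115 mmHg = 15.33 Pa; ρ = 291 lb/ft³ = 4661 kg/m³; g = 9.810 m/s².
h = 3.353×10^-4 m
3.353×10^-4 m × (1 in / 0.02540 m) = 0.01320 in

0.0132 in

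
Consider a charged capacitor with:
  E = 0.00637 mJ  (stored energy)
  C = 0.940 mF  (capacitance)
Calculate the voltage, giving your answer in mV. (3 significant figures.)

Rearranging: V = √(2E/C).
E = 0.00637 mJ = 6.370×10^-6 J; C = 0.940 mF = 9.400×10^-4 F.
V = 0.1164 V
0.1164 V × (1 mV / 0.001000 V) = 116.4 mV

116 mV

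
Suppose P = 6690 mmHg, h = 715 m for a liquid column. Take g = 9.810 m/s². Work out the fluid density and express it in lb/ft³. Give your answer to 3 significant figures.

7.94 lb/ft³

Rearranging P = ρ·g·h for ρ: ρ = P/(g·h).
P = 6690 mmHg = 8.919×10^5 Pa; h = 715 m; g = 9.810 m/s².
ρ = 127.2 kg/m³
127.2 kg/m³ × (1 lb/ft³ / 16.02 kg/m³) = 7.938 lb/ft³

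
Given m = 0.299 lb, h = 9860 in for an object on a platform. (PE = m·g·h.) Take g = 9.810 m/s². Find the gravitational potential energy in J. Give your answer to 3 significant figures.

Directly: PE = mgh.
m = 0.299 lb = 0.1356 kg; h = 9860 in = 250.4 m; g = 9.810 m/s².
PE = 333.2 J

333 J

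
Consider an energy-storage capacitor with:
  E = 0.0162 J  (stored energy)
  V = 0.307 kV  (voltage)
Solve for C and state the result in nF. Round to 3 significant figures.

344 nF

Solving E = ½C·V² for C: C = 2E/V².
E = 0.0162 J; V = 0.307 kV = 307.0 V.
C = 3.438×10^-7 F
3.438×10^-7 F × (1 nF / 1.000×10^-9 F) = 343.8 nF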